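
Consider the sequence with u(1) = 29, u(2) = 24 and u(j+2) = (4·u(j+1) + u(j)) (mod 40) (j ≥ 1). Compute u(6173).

Computing terms: u(1) = 29,  u(2) = 24,  u(3) = 5,  u(4) = 4,  u(5) = 21,  u(6) = 8,  u(7) = 13,  u(8) = 20,  u(9) = 13,  u(10) = 32,  u(11) = 21,  u(12) = 36,  u(13) = 5,  u(14) = 16,  u(15) = 29,  u(16) = 12,  u(17) = 37,  u(18) = 0,  u(19) = 37,  u(20) = 28,  u(21) = 29,  u(22) = 24.
The sequence repeats with period 20.
So u(6173) = u(1 + ((6173-1) mod 20)) = u(13) = 5.

5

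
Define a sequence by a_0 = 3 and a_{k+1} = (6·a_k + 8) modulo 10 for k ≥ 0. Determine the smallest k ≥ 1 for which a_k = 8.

5

Computing terms: a_0 = 3,  a_1 = 6,  a_2 = 4,  a_3 = 2,  a_4 = 0,  a_5 = 8,  a_6 = 6.
Since a_6 = a_1 = 6, the sequence is eventually periodic: after a pre-period of length 1 it cycles with period 5.
The value 8 first appears (with k ≥ 1) at a_5.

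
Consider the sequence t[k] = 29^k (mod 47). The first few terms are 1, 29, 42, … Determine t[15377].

We have t[0] = 1; t[1] = 29; t[2] = 42; t[3] = 43; t[4] = 25; t[5] = 20; t[6] = 16; t[7] = 41; t[8] = 14; t[9] = 30; t[10] = 24; t[11] = 38; t[12] = 21; t[13] = 45; t[14] = 36; t[15] = 10; t[16] = 8; t[17] = 44; t[18] = 7; t[19] = 15; t[20] = 12; t[21] = 19; t[22] = 34; t[23] = 46; t[24] = 18; t[25] = 5; t[26] = 4; t[27] = 22; t[28] = 27; t[29] = 31; t[30] = 6; t[31] = 33; t[32] = 17; t[33] = 23; t[34] = 9; t[35] = 26; t[36] = 2; t[37] = 11; t[38] = 37; t[39] = 39; t[40] = 3; t[41] = 40; t[42] = 32; t[43] = 35; t[44] = 28; t[45] = 13; t[46] = 1.
Since t[46] = t[0] = 1, the sequence is periodic with period 46.
(15377 - 0) mod 46 = 13, so t[15377] = t[13] = 45.

45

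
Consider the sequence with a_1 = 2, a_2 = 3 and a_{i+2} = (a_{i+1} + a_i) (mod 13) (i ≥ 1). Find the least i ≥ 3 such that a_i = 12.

Computing terms: a_1 = 2, a_2 = 3, a_3 = 5, a_4 = 8, a_5 = 0, a_6 = 8, a_7 = 8, a_8 = 3, a_9 = 11, a_{10} = 1, a_{11} = 12, a_{12} = 0, a_{13} = 12, a_{14} = 12, a_{15} = 11, a_{16} = 10, a_{17} = 8, a_{18} = 5, a_{19} = 0, a_{20} = 5, a_{21} = 5, a_{22} = 10, a_{23} = 2, a_{24} = 12, a_{25} = 1, a_{26} = 0, a_{27} = 1, a_{28} = 1, a_{29} = 2, a_{30} = 3.
The sequence repeats with period 28.
The value 12 first appears (with i ≥ 3) at a_{11}.

11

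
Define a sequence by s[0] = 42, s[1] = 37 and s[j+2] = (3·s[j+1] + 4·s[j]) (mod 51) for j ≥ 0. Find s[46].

24

Listing terms: s[0] = 42; s[1] = 37; s[2] = 24; s[3] = 16; s[4] = 42; s[5] = 37.
Since (s[4], s[5]) = (s[0], s[1]) = (42, 37) (two consecutive terms determine the rest), the sequence is periodic with period 4.
(46 - 0) mod 4 = 2, so s[46] = s[2] = 24.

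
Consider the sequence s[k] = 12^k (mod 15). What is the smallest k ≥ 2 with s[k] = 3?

Listing terms: s[1] = 12, s[2] = 9, s[3] = 3, s[4] = 6, s[5] = 12.
The sequence repeats with period 4.
The value 3 first appears (with k ≥ 2) at s[3].

3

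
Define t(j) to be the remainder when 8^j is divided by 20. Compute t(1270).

t(1) = 8; t(2) = 4; t(3) = 12; t(4) = 16; t(5) = 8.
Since t(5) = t(1) = 8, the sequence is periodic with period 4.
So t(1270) = t(1 + ((1270-1) mod 4)) = t(2) = 4.

4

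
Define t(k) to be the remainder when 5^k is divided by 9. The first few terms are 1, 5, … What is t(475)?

5

We have t(0) = 1, t(1) = 5, t(2) = 7, t(3) = 8, t(4) = 4, t(5) = 2, t(6) = 1.
The sequence repeats with period 6.
So t(475) = t(0 + ((475-0) mod 6)) = t(1) = 5.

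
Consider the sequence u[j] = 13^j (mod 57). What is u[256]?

4

We have u[0] = 1, u[1] = 13, u[2] = 55, u[3] = 31, u[4] = 4, u[5] = 52, u[6] = 49, u[7] = 10, u[8] = 16, u[9] = 37, u[10] = 25, u[11] = 40, u[12] = 7, u[13] = 34, u[14] = 43, u[15] = 46, u[16] = 28, u[17] = 22, u[18] = 1.
Since u[18] = u[0] = 1, the sequence is periodic with period 18.
(256 - 0) mod 18 = 4, so u[256] = u[4] = 4.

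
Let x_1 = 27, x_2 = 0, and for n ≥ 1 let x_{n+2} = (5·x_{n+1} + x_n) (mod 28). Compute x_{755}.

2

We have x_1 = 27; x_2 = 0; x_3 = 27; x_4 = 23; x_5 = 2; x_6 = 5; x_7 = 27; x_8 = 0.
The sequence repeats with period 6.
(755 - 1) mod 6 = 4, so x_{755} = x_5 = 2.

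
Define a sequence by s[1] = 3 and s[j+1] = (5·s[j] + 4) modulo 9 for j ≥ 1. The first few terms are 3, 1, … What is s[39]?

0

Listing terms: s[1] = 3,  s[2] = 1,  s[3] = 0,  s[4] = 4,  s[5] = 6,  s[6] = 7,  s[7] = 3.
Since s[7] = s[1] = 3, the sequence is periodic with period 6.
So s[39] = s[1 + ((39-1) mod 6)] = s[3] = 0.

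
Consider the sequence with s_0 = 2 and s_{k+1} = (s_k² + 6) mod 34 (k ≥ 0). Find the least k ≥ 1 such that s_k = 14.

4

s_0 = 2; s_1 = 10; s_2 = 4; s_3 = 22; s_4 = 14; s_5 = 32; s_6 = 10.
Since s_6 = s_1 = 10, the sequence is eventually periodic: after a pre-period of length 1 it cycles with period 5.
The value 14 first appears (with k ≥ 1) at s_4.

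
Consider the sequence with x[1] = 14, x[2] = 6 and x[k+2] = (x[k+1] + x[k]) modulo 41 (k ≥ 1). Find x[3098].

x[1] = 14; x[2] = 6; x[3] = 20; x[4] = 26; x[5] = 5; x[6] = 31; x[7] = 36; x[8] = 26; x[9] = 21; x[10] = 6; x[11] = 27; x[12] = 33; x[13] = 19; x[14] = 11; x[15] = 30; x[16] = 0; x[17] = 30; x[18] = 30; x[19] = 19; x[20] = 8; x[21] = 27; x[22] = 35; x[23] = 21; x[24] = 15; x[25] = 36; x[26] = 10; x[27] = 5; x[28] = 15; x[29] = 20; x[30] = 35; x[31] = 14; x[32] = 8; x[33] = 22; x[34] = 30; x[35] = 11; x[36] = 0; x[37] = 11; x[38] = 11; x[39] = 22; x[40] = 33; x[41] = 14; x[42] = 6.
Since (x[41], x[42]) = (x[1], x[2]) = (14, 6) (two consecutive terms determine the rest), the sequence is periodic with period 40.
So x[3098] = x[1 + ((3098-1) mod 40)] = x[18] = 30.

30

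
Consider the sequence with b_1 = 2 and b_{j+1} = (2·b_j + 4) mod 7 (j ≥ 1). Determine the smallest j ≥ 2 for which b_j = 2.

4

b_1 = 2,  b_2 = 1,  b_3 = 6,  b_4 = 2.
Since b_4 = b_1 = 2, the sequence is periodic with period 3.
The value 2 next appears (with j ≥ 2) at b_4.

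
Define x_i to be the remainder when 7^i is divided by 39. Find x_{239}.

28

Computing terms: x_1 = 7,  x_2 = 10,  x_3 = 31,  x_4 = 22,  x_5 = 37,  x_6 = 25,  x_7 = 19,  x_8 = 16,  x_9 = 34,  x_{10} = 4,  x_{11} = 28,  x_{12} = 1,  x_{13} = 7.
The sequence repeats with period 12.
So x_{239} = x_{1 + ((239-1) mod 12)} = x_{11} = 28.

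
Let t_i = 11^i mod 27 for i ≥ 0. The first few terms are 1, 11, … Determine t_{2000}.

13

Computing terms: t_0 = 1,  t_1 = 11,  t_2 = 13,  t_3 = 8,  t_4 = 7,  t_5 = 23,  t_6 = 10,  t_7 = 2,  t_8 = 22,  t_9 = 26,  t_{10} = 16,  t_{11} = 14,  t_{12} = 19,  t_{13} = 20,  t_{14} = 4,  t_{15} = 17,  t_{16} = 25,  t_{17} = 5,  t_{18} = 1.
Since t_{18} = t_0 = 1, the sequence is periodic with period 18.
(2000 - 0) mod 18 = 2, so t_{2000} = t_2 = 13.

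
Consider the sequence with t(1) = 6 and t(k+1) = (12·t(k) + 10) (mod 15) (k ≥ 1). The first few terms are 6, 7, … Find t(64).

13

Computing terms: t(1) = 6, t(2) = 7, t(3) = 4, t(4) = 13, t(5) = 1, t(6) = 7.
Since t(6) = t(2) = 7, the sequence is eventually periodic: after a pre-period of length 1 it cycles with period 4.
For k ≥ 2, t(k) depends only on (k - 2) mod 4. (64 - 2) mod 4 = 2, so t(64) = t(4) = 13.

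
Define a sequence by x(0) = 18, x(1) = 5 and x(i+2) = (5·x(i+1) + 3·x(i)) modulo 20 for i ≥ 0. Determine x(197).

5

Computing terms: x(0) = 18, x(1) = 5, x(2) = 19, x(3) = 10, x(4) = 7, x(5) = 5, x(6) = 6, x(7) = 5, x(8) = 3, x(9) = 10, x(10) = 19, x(11) = 5, x(12) = 2, x(13) = 5, x(14) = 11, x(15) = 10, x(16) = 3, x(17) = 5, x(18) = 14, x(19) = 5, x(20) = 7, x(21) = 10, x(22) = 11, x(23) = 5, x(24) = 18, x(25) = 5.
Since (x(24), x(25)) = (x(0), x(1)) = (18, 5) (two consecutive terms determine the rest), the sequence is periodic with period 24.
(197 - 0) mod 24 = 5, so x(197) = x(5) = 5.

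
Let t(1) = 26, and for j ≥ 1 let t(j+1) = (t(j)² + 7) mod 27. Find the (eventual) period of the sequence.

3

t(1) = 26; t(2) = 8; t(3) = 17; t(4) = 26.
Since t(4) = t(1) = 26, the sequence is periodic with period 3.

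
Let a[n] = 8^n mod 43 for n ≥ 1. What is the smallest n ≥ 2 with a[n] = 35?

We have a[1] = 8,  a[2] = 21,  a[3] = 39,  a[4] = 11,  a[5] = 2,  a[6] = 16,  a[7] = 42,  a[8] = 35,  a[9] = 22,  a[10] = 4,  a[11] = 32,  a[12] = 41,  a[13] = 27,  a[14] = 1,  a[15] = 8.
Since a[15] = a[1] = 8, the sequence is periodic with period 14.
The value 35 first appears (with n ≥ 2) at a[8].

8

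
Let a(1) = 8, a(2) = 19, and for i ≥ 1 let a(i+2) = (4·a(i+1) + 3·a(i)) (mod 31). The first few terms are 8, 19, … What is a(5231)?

Computing terms: a(1) = 8; a(2) = 19; a(3) = 7; a(4) = 23; a(5) = 20; a(6) = 25; a(7) = 5; a(8) = 2; a(9) = 23; a(10) = 5; a(11) = 27; a(12) = 30; a(13) = 15; a(14) = 26; a(15) = 25; a(16) = 23; a(17) = 12; a(18) = 24; a(19) = 8; a(20) = 11; a(21) = 6; a(22) = 26; a(23) = 29; a(24) = 8; a(25) = 26; a(26) = 4; a(27) = 1; a(28) = 16; a(29) = 5; a(30) = 6; a(31) = 8; a(32) = 19.
The sequence repeats with period 30.
So a(5231) = a(1 + ((5231-1) mod 30)) = a(11) = 27.

27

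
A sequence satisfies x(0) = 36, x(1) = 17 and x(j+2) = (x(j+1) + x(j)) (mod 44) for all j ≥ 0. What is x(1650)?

36

x(0) = 36,  x(1) = 17,  x(2) = 9,  x(3) = 26,  x(4) = 35,  x(5) = 17,  x(6) = 8,  x(7) = 25,  x(8) = 33,  x(9) = 14,  x(10) = 3,  x(11) = 17,  x(12) = 20,  x(13) = 37,  x(14) = 13,  x(15) = 6,  x(16) = 19,  x(17) = 25,  x(18) = 0,  x(19) = 25,  x(20) = 25,  x(21) = 6,  x(22) = 31,  x(23) = 37,  x(24) = 24,  x(25) = 17,  x(26) = 41,  x(27) = 14,  x(28) = 11,  x(29) = 25,  x(30) = 36,  x(31) = 17.
Since (x(30), x(31)) = (x(0), x(1)) = (36, 17) (two consecutive terms determine the rest), the sequence is periodic with period 30.
So x(1650) = x(0 + ((1650-0) mod 30)) = x(0) = 36.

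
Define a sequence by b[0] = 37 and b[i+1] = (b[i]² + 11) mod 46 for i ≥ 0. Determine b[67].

24

b[0] = 37,  b[1] = 0,  b[2] = 11,  b[3] = 40,  b[4] = 1,  b[5] = 12,  b[6] = 17,  b[7] = 24,  b[8] = 35,  b[9] = 40.
Since b[9] = b[3] = 40, the sequence is eventually periodic: after a pre-period of length 3 it cycles with period 6.
For i ≥ 3, b[i] depends only on (i - 3) mod 6. (67 - 3) mod 6 = 4, so b[67] = b[7] = 24.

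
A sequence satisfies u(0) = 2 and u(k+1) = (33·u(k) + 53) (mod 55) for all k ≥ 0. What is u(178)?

We have u(0) = 2, u(1) = 9, u(2) = 20, u(3) = 53, u(4) = 42, u(5) = 9.
Since u(5) = u(1) = 9, the sequence is eventually periodic: after a pre-period of length 1 it cycles with period 4.
For k ≥ 1, u(k) depends only on (k - 1) mod 4. (178 - 1) mod 4 = 1, so u(178) = u(2) = 20.

20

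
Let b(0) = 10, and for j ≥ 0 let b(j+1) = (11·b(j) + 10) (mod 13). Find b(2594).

Computing terms: b(0) = 10, b(1) = 3, b(2) = 4, b(3) = 2, b(4) = 6, b(5) = 11, b(6) = 1, b(7) = 8, b(8) = 7, b(9) = 9, b(10) = 5, b(11) = 0, b(12) = 10.
Since b(12) = b(0) = 10, the sequence is periodic with period 12.
So b(2594) = b(0 + ((2594-0) mod 12)) = b(2) = 4.

4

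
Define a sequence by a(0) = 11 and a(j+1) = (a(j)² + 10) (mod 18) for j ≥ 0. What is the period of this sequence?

3

a(0) = 11,  a(1) = 5,  a(2) = 17,  a(3) = 11.
The sequence repeats with period 3.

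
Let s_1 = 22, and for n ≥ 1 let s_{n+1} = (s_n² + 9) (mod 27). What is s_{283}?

Computing terms: s_1 = 22, s_2 = 7, s_3 = 4, s_4 = 25, s_5 = 13, s_6 = 16, s_7 = 22.
Since s_7 = s_1 = 22, the sequence is periodic with period 6.
(283 - 1) mod 6 = 0, so s_{283} = s_1 = 22.

22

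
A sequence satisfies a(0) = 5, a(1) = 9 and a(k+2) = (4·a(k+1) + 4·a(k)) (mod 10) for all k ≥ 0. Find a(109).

4

We have a(0) = 5; a(1) = 9; a(2) = 6; a(3) = 0; a(4) = 4; a(5) = 6; a(6) = 0.
Since (a(5), a(6)) = (a(2), a(3)) = (6, 0) (two consecutive terms determine the rest), the sequence is eventually periodic: after a pre-period of length 2 it cycles with period 3.
For k ≥ 2, a(k) depends only on (k - 2) mod 3. (109 - 2) mod 3 = 2, so a(109) = a(4) = 4.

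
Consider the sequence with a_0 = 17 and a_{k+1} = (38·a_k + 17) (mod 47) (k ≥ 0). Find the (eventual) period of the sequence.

46

a_0 = 17; a_1 = 5; a_2 = 19; a_3 = 34; a_4 = 40; a_5 = 33; a_6 = 2; a_7 = 46; a_8 = 26; a_9 = 18; a_{10} = 43; a_{11} = 6; a_{12} = 10; a_{13} = 21; a_{14} = 16; a_{15} = 14; a_{16} = 32; a_{17} = 11; a_{18} = 12; a_{19} = 3; a_{20} = 37; a_{21} = 13; a_{22} = 41; a_{23} = 24; a_{24} = 36; a_{25} = 22; a_{26} = 7; a_{27} = 1; a_{28} = 8; a_{29} = 39; a_{30} = 42; a_{31} = 15; a_{32} = 23; a_{33} = 45; a_{34} = 35; a_{35} = 31; a_{36} = 20; a_{37} = 25; a_{38} = 27; a_{39} = 9; a_{40} = 30; a_{41} = 29; a_{42} = 38; a_{43} = 4; a_{44} = 28; a_{45} = 0; a_{46} = 17.
The sequence repeats with period 46.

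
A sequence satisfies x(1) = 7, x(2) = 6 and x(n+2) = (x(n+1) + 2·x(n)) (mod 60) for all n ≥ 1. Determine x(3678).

Listing terms: x(1) = 7,  x(2) = 6,  x(3) = 20,  x(4) = 32,  x(5) = 12,  x(6) = 16,  x(7) = 40,  x(8) = 12,  x(9) = 32,  x(10) = 56,  x(11) = 0,  x(12) = 52,  x(13) = 52,  x(14) = 36,  x(15) = 20,  x(16) = 32.
Since (x(15), x(16)) = (x(3), x(4)) = (20, 32) (two consecutive terms determine the rest), the sequence is eventually periodic: after a pre-period of length 2 it cycles with period 12.
For n ≥ 3, x(n) depends only on (n - 3) mod 12. (3678 - 3) mod 12 = 3, so x(3678) = x(6) = 16.

16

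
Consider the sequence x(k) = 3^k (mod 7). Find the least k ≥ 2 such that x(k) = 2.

2

Computing terms: x(1) = 3,  x(2) = 2,  x(3) = 6,  x(4) = 4,  x(5) = 5,  x(6) = 1,  x(7) = 3.
Since x(7) = x(1) = 3, the sequence is periodic with period 6.
The value 2 first appears (with k ≥ 2) at x(2).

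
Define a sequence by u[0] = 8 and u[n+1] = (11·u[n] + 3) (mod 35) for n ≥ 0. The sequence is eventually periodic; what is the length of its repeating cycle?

Computing terms: u[0] = 8, u[1] = 21, u[2] = 24, u[3] = 22, u[4] = 0, u[5] = 3, u[6] = 1, u[7] = 14, u[8] = 17, u[9] = 15, u[10] = 28, u[11] = 31, u[12] = 29, u[13] = 7, u[14] = 10, u[15] = 8.
The sequence repeats with period 15.

15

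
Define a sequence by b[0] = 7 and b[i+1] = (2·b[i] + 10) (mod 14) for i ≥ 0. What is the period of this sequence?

3

Listing terms: b[0] = 7; b[1] = 10; b[2] = 2; b[3] = 0; b[4] = 10.
Since b[4] = b[1] = 10, the sequence is eventually periodic: after a pre-period of length 1 it cycles with period 3.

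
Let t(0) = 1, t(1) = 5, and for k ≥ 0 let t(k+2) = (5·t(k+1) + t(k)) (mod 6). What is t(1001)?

Listing terms: t(0) = 1, t(1) = 5, t(2) = 2, t(3) = 3, t(4) = 5, t(5) = 4, t(6) = 1, t(7) = 3, t(8) = 4, t(9) = 5, t(10) = 5, t(11) = 0, t(12) = 5, t(13) = 1, t(14) = 4, t(15) = 3, t(16) = 1, t(17) = 2, t(18) = 5, t(19) = 3, t(20) = 2, t(21) = 1, t(22) = 1, t(23) = 0, t(24) = 1, t(25) = 5.
The sequence repeats with period 24.
So t(1001) = t(0 + ((1001-0) mod 24)) = t(17) = 2.

2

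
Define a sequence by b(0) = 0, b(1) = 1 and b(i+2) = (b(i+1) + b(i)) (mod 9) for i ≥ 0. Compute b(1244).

b(0) = 0,  b(1) = 1,  b(2) = 1,  b(3) = 2,  b(4) = 3,  b(5) = 5,  b(6) = 8,  b(7) = 4,  b(8) = 3,  b(9) = 7,  b(10) = 1,  b(11) = 8,  b(12) = 0,  b(13) = 8,  b(14) = 8,  b(15) = 7,  b(16) = 6,  b(17) = 4,  b(18) = 1,  b(19) = 5,  b(20) = 6,  b(21) = 2,  b(22) = 8,  b(23) = 1,  b(24) = 0,  b(25) = 1.
Since (b(24), b(25)) = (b(0), b(1)) = (0, 1) (two consecutive terms determine the rest), the sequence is periodic with period 24.
So b(1244) = b(0 + ((1244-0) mod 24)) = b(20) = 6.

6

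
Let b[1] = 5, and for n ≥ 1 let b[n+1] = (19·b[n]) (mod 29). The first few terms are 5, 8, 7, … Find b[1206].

8

Computing terms: b[1] = 5,  b[2] = 8,  b[3] = 7,  b[4] = 17,  b[5] = 4,  b[6] = 18,  b[7] = 23,  b[8] = 2,  b[9] = 9,  b[10] = 26,  b[11] = 1,  b[12] = 19,  b[13] = 13,  b[14] = 15,  b[15] = 24,  b[16] = 21,  b[17] = 22,  b[18] = 12,  b[19] = 25,  b[20] = 11,  b[21] = 6,  b[22] = 27,  b[23] = 20,  b[24] = 3,  b[25] = 28,  b[26] = 10,  b[27] = 16,  b[28] = 14,  b[29] = 5.
The sequence repeats with period 28.
So b[1206] = b[1 + ((1206-1) mod 28)] = b[2] = 8.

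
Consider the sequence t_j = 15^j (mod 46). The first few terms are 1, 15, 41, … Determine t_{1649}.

Computing terms: t_0 = 1, t_1 = 15, t_2 = 41, t_3 = 17, t_4 = 25, t_5 = 7, t_6 = 13, t_7 = 11, t_8 = 27, t_9 = 37, t_{10} = 3, t_{11} = 45, t_{12} = 31, t_{13} = 5, t_{14} = 29, t_{15} = 21, t_{16} = 39, t_{17} = 33, t_{18} = 35, t_{19} = 19, t_{20} = 9, t_{21} = 43, t_{22} = 1.
Since t_{22} = t_0 = 1, the sequence is periodic with period 22.
So t_{1649} = t_{0 + ((1649-0) mod 22)} = t_{21} = 43.

43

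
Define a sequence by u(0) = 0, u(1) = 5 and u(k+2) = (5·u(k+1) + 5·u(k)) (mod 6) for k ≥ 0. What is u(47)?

1

u(0) = 0, u(1) = 5, u(2) = 1, u(3) = 0, u(4) = 5.
Since (u(3), u(4)) = (u(0), u(1)) = (0, 5) (two consecutive terms determine the rest), the sequence is periodic with period 3.
(47 - 0) mod 3 = 2, so u(47) = u(2) = 1.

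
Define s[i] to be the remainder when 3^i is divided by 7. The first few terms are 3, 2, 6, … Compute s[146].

2

s[1] = 3; s[2] = 2; s[3] = 6; s[4] = 4; s[5] = 5; s[6] = 1; s[7] = 3.
Since s[7] = s[1] = 3, the sequence is periodic with period 6.
So s[146] = s[1 + ((146-1) mod 6)] = s[2] = 2.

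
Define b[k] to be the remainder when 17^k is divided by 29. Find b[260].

b[0] = 1; b[1] = 17; b[2] = 28; b[3] = 12; b[4] = 1.
Since b[4] = b[0] = 1, the sequence is periodic with period 4.
(260 - 0) mod 4 = 0, so b[260] = b[0] = 1.

1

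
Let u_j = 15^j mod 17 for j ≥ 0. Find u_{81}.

Listing terms: u_0 = 1, u_1 = 15, u_2 = 4, u_3 = 9, u_4 = 16, u_5 = 2, u_6 = 13, u_7 = 8, u_8 = 1.
The sequence repeats with period 8.
So u_{81} = u_{0 + ((81-0) mod 8)} = u_1 = 15.

15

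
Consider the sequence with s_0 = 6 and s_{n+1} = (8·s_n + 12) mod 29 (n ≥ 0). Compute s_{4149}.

16

Computing terms: s_0 = 6; s_1 = 2; s_2 = 28; s_3 = 4; s_4 = 15; s_5 = 16; s_6 = 24; s_7 = 1; s_8 = 20; s_9 = 27; s_{10} = 25; s_{11} = 9; s_{12} = 26; s_{13} = 17; s_{14} = 3; s_{15} = 7; s_{16} = 10; s_{17} = 5; s_{18} = 23; s_{19} = 22; s_{20} = 14; s_{21} = 8; s_{22} = 18; s_{23} = 11; s_{24} = 13; s_{25} = 0; s_{26} = 12; s_{27} = 21; s_{28} = 6.
Since s_{28} = s_0 = 6, the sequence is periodic with period 28.
(4149 - 0) mod 28 = 5, so s_{4149} = s_5 = 16.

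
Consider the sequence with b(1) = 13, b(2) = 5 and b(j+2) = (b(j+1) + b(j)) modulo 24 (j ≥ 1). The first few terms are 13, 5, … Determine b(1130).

5

We have b(1) = 13; b(2) = 5; b(3) = 18; b(4) = 23; b(5) = 17; b(6) = 16; b(7) = 9; b(8) = 1; b(9) = 10; b(10) = 11; b(11) = 21; b(12) = 8; b(13) = 5; b(14) = 13; b(15) = 18; b(16) = 7; b(17) = 1; b(18) = 8; b(19) = 9; b(20) = 17; b(21) = 2; b(22) = 19; b(23) = 21; b(24) = 16; b(25) = 13; b(26) = 5.
The sequence repeats with period 24.
(1130 - 1) mod 24 = 1, so b(1130) = b(2) = 5.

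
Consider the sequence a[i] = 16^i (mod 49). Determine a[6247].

Computing terms: a[0] = 1,  a[1] = 16,  a[2] = 11,  a[3] = 29,  a[4] = 23,  a[5] = 25,  a[6] = 8,  a[7] = 30,  a[8] = 39,  a[9] = 36,  a[10] = 37,  a[11] = 4,  a[12] = 15,  a[13] = 44,  a[14] = 18,  a[15] = 43,  a[16] = 2,  a[17] = 32,  a[18] = 22,  a[19] = 9,  a[20] = 46,  a[21] = 1.
The sequence repeats with period 21.
So a[6247] = a[0 + ((6247-0) mod 21)] = a[10] = 37.

37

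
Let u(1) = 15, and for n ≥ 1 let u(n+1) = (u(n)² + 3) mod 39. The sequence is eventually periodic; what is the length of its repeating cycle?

u(1) = 15, u(2) = 33, u(3) = 0, u(4) = 3, u(5) = 12, u(6) = 30, u(7) = 6, u(8) = 0.
Since u(8) = u(3) = 0, the sequence is eventually periodic: after a pre-period of length 2 it cycles with period 5.

5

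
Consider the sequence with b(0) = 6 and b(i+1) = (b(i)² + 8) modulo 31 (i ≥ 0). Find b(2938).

24

b(0) = 6,  b(1) = 13,  b(2) = 22,  b(3) = 27,  b(4) = 24,  b(5) = 26,  b(6) = 2,  b(7) = 12,  b(8) = 28,  b(9) = 17,  b(10) = 18,  b(11) = 22.
Since b(11) = b(2) = 22, the sequence is eventually periodic: after a pre-period of length 2 it cycles with period 9.
For i ≥ 2, b(i) depends only on (i - 2) mod 9. (2938 - 2) mod 9 = 2, so b(2938) = b(4) = 24.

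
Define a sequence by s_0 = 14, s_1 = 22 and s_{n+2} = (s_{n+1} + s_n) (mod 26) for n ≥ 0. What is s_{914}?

10

s_0 = 14; s_1 = 22; s_2 = 10; s_3 = 6; s_4 = 16; s_5 = 22; s_6 = 12; s_7 = 8; s_8 = 20; s_9 = 2; s_{10} = 22; s_{11} = 24; s_{12} = 20; s_{13} = 18; s_{14} = 12; s_{15} = 4; s_{16} = 16; s_{17} = 20; s_{18} = 10; s_{19} = 4; s_{20} = 14; s_{21} = 18; s_{22} = 6; s_{23} = 24; s_{24} = 4; s_{25} = 2; s_{26} = 6; s_{27} = 8; s_{28} = 14; s_{29} = 22.
Since (s_{28}, s_{29}) = (s_0, s_1) = (14, 22) (two consecutive terms determine the rest), the sequence is periodic with period 28.
So s_{914} = s_{0 + ((914-0) mod 28)} = s_{18} = 10.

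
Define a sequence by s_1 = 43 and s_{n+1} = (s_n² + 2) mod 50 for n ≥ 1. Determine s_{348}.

11

s_1 = 43, s_2 = 1, s_3 = 3, s_4 = 11, s_5 = 23, s_6 = 31, s_7 = 13, s_8 = 21, s_9 = 43.
Since s_9 = s_1 = 43, the sequence is periodic with period 8.
(348 - 1) mod 8 = 3, so s_{348} = s_4 = 11.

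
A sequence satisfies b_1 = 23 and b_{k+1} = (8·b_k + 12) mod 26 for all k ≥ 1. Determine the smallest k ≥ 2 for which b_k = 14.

Listing terms: b_1 = 23; b_2 = 14; b_3 = 20; b_4 = 16; b_5 = 10; b_6 = 14.
Since b_6 = b_2 = 14, the sequence is eventually periodic: after a pre-period of length 1 it cycles with period 4.
The value 14 first appears (with k ≥ 2) at b_2.

2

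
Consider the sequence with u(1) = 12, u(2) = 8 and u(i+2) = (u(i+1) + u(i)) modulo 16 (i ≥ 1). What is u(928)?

12

Computing terms: u(1) = 12; u(2) = 8; u(3) = 4; u(4) = 12; u(5) = 0; u(6) = 12; u(7) = 12; u(8) = 8.
The sequence repeats with period 6.
(928 - 1) mod 6 = 3, so u(928) = u(4) = 12.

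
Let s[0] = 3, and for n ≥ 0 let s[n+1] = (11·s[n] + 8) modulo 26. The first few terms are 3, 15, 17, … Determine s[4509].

We have s[0] = 3, s[1] = 15, s[2] = 17, s[3] = 13, s[4] = 21, s[5] = 5, s[6] = 11, s[7] = 25, s[8] = 23, s[9] = 1, s[10] = 19, s[11] = 9, s[12] = 3.
The sequence repeats with period 12.
(4509 - 0) mod 12 = 9, so s[4509] = s[9] = 1.

1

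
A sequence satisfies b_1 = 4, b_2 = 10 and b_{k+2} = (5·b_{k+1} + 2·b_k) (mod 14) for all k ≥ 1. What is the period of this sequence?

We have b_1 = 4; b_2 = 10; b_3 = 2; b_4 = 2; b_5 = 0; b_6 = 4; b_7 = 6; b_8 = 10; b_9 = 6; b_{10} = 8; b_{11} = 10; b_{12} = 10; b_{13} = 0; b_{14} = 6; b_{15} = 2; b_{16} = 8; b_{17} = 2; b_{18} = 12; b_{19} = 8; b_{20} = 8; b_{21} = 0; b_{22} = 2; b_{23} = 10; b_{24} = 12; b_{25} = 10; b_{26} = 4; b_{27} = 12; b_{28} = 12; b_{29} = 0; b_{30} = 10; b_{31} = 8; b_{32} = 4; b_{33} = 8; b_{34} = 6; b_{35} = 4; b_{36} = 4; b_{37} = 0; b_{38} = 8; b_{39} = 12; b_{40} = 6; b_{41} = 12; b_{42} = 2; b_{43} = 6; b_{44} = 6; b_{45} = 0; b_{46} = 12; b_{47} = 4; b_{48} = 2; b_{49} = 4; b_{50} = 10.
The sequence repeats with period 48.

48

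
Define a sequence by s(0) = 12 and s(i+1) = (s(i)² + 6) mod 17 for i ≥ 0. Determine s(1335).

Computing terms: s(0) = 12, s(1) = 14, s(2) = 15, s(3) = 10, s(4) = 4, s(5) = 5, s(6) = 14.
Since s(6) = s(1) = 14, the sequence is eventually periodic: after a pre-period of length 1 it cycles with period 5.
For i ≥ 1, s(i) depends only on (i - 1) mod 5. (1335 - 1) mod 5 = 4, so s(1335) = s(5) = 5.

5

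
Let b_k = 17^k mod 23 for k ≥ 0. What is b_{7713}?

10

Listing terms: b_0 = 1; b_1 = 17; b_2 = 13; b_3 = 14; b_4 = 8; b_5 = 21; b_6 = 12; b_7 = 20; b_8 = 18; b_9 = 7; b_{10} = 4; b_{11} = 22; b_{12} = 6; b_{13} = 10; b_{14} = 9; b_{15} = 15; b_{16} = 2; b_{17} = 11; b_{18} = 3; b_{19} = 5; b_{20} = 16; b_{21} = 19; b_{22} = 1.
The sequence repeats with period 22.
(7713 - 0) mod 22 = 13, so b_{7713} = b_{13} = 10.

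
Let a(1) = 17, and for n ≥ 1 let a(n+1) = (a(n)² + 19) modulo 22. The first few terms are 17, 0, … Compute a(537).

We have a(1) = 17,  a(2) = 0,  a(3) = 19,  a(4) = 6,  a(5) = 11,  a(6) = 8,  a(7) = 17.
Since a(7) = a(1) = 17, the sequence is periodic with period 6.
(537 - 1) mod 6 = 2, so a(537) = a(3) = 19.

19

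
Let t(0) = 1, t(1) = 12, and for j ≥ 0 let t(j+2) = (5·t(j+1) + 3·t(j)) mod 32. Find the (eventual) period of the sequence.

24

Computing terms: t(0) = 1, t(1) = 12, t(2) = 31, t(3) = 31, t(4) = 24, t(5) = 21, t(6) = 17, t(7) = 20, t(8) = 23, t(9) = 15, t(10) = 16, t(11) = 29, t(12) = 1, t(13) = 28, t(14) = 15, t(15) = 31, t(16) = 8, t(17) = 5, t(18) = 17, t(19) = 4, t(20) = 7, t(21) = 15, t(22) = 0, t(23) = 13, t(24) = 1, t(25) = 12.
Since (t(24), t(25)) = (t(0), t(1)) = (1, 12) (two consecutive terms determine the rest), the sequence is periodic with period 24.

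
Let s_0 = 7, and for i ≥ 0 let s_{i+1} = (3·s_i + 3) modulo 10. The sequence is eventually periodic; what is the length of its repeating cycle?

4

s_0 = 7; s_1 = 4; s_2 = 5; s_3 = 8; s_4 = 7.
Since s_4 = s_0 = 7, the sequence is periodic with period 4.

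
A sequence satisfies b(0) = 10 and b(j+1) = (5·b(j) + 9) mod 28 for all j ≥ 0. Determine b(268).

We have b(0) = 10,  b(1) = 3,  b(2) = 24,  b(3) = 17,  b(4) = 10.
The sequence repeats with period 4.
(268 - 0) mod 4 = 0, so b(268) = b(0) = 10.

10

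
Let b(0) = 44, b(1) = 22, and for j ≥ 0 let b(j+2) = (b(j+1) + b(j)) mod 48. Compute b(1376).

Listing terms: b(0) = 44, b(1) = 22, b(2) = 18, b(3) = 40, b(4) = 10, b(5) = 2, b(6) = 12, b(7) = 14, b(8) = 26, b(9) = 40, b(10) = 18, b(11) = 10, b(12) = 28, b(13) = 38, b(14) = 18, b(15) = 8, b(16) = 26, b(17) = 34, b(18) = 12, b(19) = 46, b(20) = 10, b(21) = 8, b(22) = 18, b(23) = 26, b(24) = 44, b(25) = 22.
Since (b(24), b(25)) = (b(0), b(1)) = (44, 22) (two consecutive terms determine the rest), the sequence is periodic with period 24.
(1376 - 0) mod 24 = 8, so b(1376) = b(8) = 26.

26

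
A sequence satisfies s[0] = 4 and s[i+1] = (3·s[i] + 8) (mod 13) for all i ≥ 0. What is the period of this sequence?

Listing terms: s[0] = 4, s[1] = 7, s[2] = 3, s[3] = 4.
The sequence repeats with period 3.

3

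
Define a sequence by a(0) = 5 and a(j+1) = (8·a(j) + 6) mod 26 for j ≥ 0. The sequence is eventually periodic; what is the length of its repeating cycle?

4

Listing terms: a(0) = 5, a(1) = 20, a(2) = 10, a(3) = 8, a(4) = 18, a(5) = 20.
Since a(5) = a(1) = 20, the sequence is eventually periodic: after a pre-period of length 1 it cycles with period 4.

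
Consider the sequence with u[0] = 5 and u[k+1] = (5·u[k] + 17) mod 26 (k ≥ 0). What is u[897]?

u[0] = 5, u[1] = 16, u[2] = 19, u[3] = 8, u[4] = 5.
The sequence repeats with period 4.
So u[897] = u[0 + ((897-0) mod 4)] = u[1] = 16.

16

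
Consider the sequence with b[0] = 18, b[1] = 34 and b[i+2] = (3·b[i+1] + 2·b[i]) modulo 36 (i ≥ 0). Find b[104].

6

Listing terms: b[0] = 18,  b[1] = 34,  b[2] = 30,  b[3] = 14,  b[4] = 30,  b[5] = 10,  b[6] = 18,  b[7] = 2,  b[8] = 6,  b[9] = 22,  b[10] = 6,  b[11] = 26,  b[12] = 18,  b[13] = 34.
Since (b[12], b[13]) = (b[0], b[1]) = (18, 34) (two consecutive terms determine the rest), the sequence is periodic with period 12.
So b[104] = b[0 + ((104-0) mod 12)] = b[8] = 6.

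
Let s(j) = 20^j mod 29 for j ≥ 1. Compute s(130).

Listing terms: s(1) = 20; s(2) = 23; s(3) = 25; s(4) = 7; s(5) = 24; s(6) = 16; s(7) = 1; s(8) = 20.
Since s(8) = s(1) = 20, the sequence is periodic with period 7.
(130 - 1) mod 7 = 3, so s(130) = s(4) = 7.

7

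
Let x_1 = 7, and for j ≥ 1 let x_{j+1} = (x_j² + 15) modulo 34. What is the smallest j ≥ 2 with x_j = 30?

We have x_1 = 7; x_2 = 30; x_3 = 31; x_4 = 24; x_5 = 13; x_6 = 14; x_7 = 7.
The sequence repeats with period 6.
The value 30 first appears (with j ≥ 2) at x_2.

2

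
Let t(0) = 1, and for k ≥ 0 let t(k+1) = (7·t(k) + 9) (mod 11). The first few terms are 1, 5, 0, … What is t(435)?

7

Computing terms: t(0) = 1,  t(1) = 5,  t(2) = 0,  t(3) = 9,  t(4) = 6,  t(5) = 7,  t(6) = 3,  t(7) = 8,  t(8) = 10,  t(9) = 2,  t(10) = 1.
Since t(10) = t(0) = 1, the sequence is periodic with period 10.
So t(435) = t(0 + ((435-0) mod 10)) = t(5) = 7.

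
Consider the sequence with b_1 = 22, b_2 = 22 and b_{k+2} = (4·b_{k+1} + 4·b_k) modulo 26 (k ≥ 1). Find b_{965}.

Computing terms: b_1 = 22; b_2 = 22; b_3 = 20; b_4 = 12; b_5 = 24; b_6 = 14; b_7 = 22; b_8 = 14; b_9 = 14; b_{10} = 8; b_{11} = 10; b_{12} = 20; b_{13} = 16; b_{14} = 14; b_{15} = 16; b_{16} = 16; b_{17} = 24; b_{18} = 4; b_{19} = 8; b_{20} = 22; b_{21} = 16; b_{22} = 22; b_{23} = 22.
The sequence repeats with period 21.
So b_{965} = b_{1 + ((965-1) mod 21)} = b_{20} = 22.

22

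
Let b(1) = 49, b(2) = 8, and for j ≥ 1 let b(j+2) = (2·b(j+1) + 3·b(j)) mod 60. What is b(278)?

8

Computing terms: b(1) = 49, b(2) = 8, b(3) = 43, b(4) = 50, b(5) = 49, b(6) = 8.
Since (b(5), b(6)) = (b(1), b(2)) = (49, 8) (two consecutive terms determine the rest), the sequence is periodic with period 4.
So b(278) = b(1 + ((278-1) mod 4)) = b(2) = 8.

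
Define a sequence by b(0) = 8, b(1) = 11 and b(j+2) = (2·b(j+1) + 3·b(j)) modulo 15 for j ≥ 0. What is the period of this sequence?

Computing terms: b(0) = 8,  b(1) = 11,  b(2) = 1,  b(3) = 5,  b(4) = 13,  b(5) = 11,  b(6) = 1.
Since (b(5), b(6)) = (b(1), b(2)) = (11, 1) (two consecutive terms determine the rest), the sequence is eventually periodic: after a pre-period of length 1 it cycles with period 4.

4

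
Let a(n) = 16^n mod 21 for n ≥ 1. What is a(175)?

16

Computing terms: a(1) = 16, a(2) = 4, a(3) = 1, a(4) = 16.
The sequence repeats with period 3.
So a(175) = a(1 + ((175-1) mod 3)) = a(1) = 16.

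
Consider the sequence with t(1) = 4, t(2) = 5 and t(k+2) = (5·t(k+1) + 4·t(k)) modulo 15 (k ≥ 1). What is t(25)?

We have t(1) = 4,  t(2) = 5,  t(3) = 11,  t(4) = 0,  t(5) = 14,  t(6) = 10,  t(7) = 1,  t(8) = 0,  t(9) = 4,  t(10) = 5.
Since (t(9), t(10)) = (t(1), t(2)) = (4, 5) (two consecutive terms determine the rest), the sequence is periodic with period 8.
So t(25) = t(1 + ((25-1) mod 8)) = t(1) = 4.

4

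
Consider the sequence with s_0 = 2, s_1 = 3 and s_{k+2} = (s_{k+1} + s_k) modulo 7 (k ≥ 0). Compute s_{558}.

1

s_0 = 2; s_1 = 3; s_2 = 5; s_3 = 1; s_4 = 6; s_5 = 0; s_6 = 6; s_7 = 6; s_8 = 5; s_9 = 4; s_{10} = 2; s_{11} = 6; s_{12} = 1; s_{13} = 0; s_{14} = 1; s_{15} = 1; s_{16} = 2; s_{17} = 3.
Since (s_{16}, s_{17}) = (s_0, s_1) = (2, 3) (two consecutive terms determine the rest), the sequence is periodic with period 16.
(558 - 0) mod 16 = 14, so s_{558} = s_{14} = 1.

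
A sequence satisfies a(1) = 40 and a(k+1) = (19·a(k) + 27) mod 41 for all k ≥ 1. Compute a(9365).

10

We have a(1) = 40, a(2) = 8, a(3) = 15, a(4) = 25, a(5) = 10, a(6) = 12, a(7) = 9, a(8) = 34, a(9) = 17, a(10) = 22, a(11) = 35, a(12) = 36, a(13) = 14, a(14) = 6, a(15) = 18, a(16) = 0, a(17) = 27, a(18) = 7, a(19) = 37, a(20) = 33, a(21) = 39, a(22) = 30, a(23) = 23, a(24) = 13, a(25) = 28, a(26) = 26, a(27) = 29, a(28) = 4, a(29) = 21, a(30) = 16, a(31) = 3, a(32) = 2, a(33) = 24, a(34) = 32, a(35) = 20, a(36) = 38, a(37) = 11, a(38) = 31, a(39) = 1, a(40) = 5, a(41) = 40.
Since a(41) = a(1) = 40, the sequence is periodic with period 40.
(9365 - 1) mod 40 = 4, so a(9365) = a(5) = 10.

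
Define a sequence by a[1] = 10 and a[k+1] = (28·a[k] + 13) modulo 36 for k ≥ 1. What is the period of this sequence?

9

Computing terms: a[1] = 10,  a[2] = 5,  a[3] = 9,  a[4] = 13,  a[5] = 17,  a[6] = 21,  a[7] = 25,  a[8] = 29,  a[9] = 33,  a[10] = 1,  a[11] = 5.
Since a[11] = a[2] = 5, the sequence is eventually periodic: after a pre-period of length 1 it cycles with period 9.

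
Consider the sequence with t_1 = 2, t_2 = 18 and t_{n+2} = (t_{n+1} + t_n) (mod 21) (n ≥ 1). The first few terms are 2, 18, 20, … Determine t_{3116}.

11

We have t_1 = 2; t_2 = 18; t_3 = 20; t_4 = 17; t_5 = 16; t_6 = 12; t_7 = 7; t_8 = 19; t_9 = 5; t_{10} = 3; t_{11} = 8; t_{12} = 11; t_{13} = 19; t_{14} = 9; t_{15} = 7; t_{16} = 16; t_{17} = 2; t_{18} = 18.
The sequence repeats with period 16.
(3116 - 1) mod 16 = 11, so t_{3116} = t_{12} = 11.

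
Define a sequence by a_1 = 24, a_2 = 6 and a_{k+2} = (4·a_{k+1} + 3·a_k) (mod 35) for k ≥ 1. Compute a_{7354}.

a_1 = 24, a_2 = 6, a_3 = 26, a_4 = 17, a_5 = 6, a_6 = 5, a_7 = 3, a_8 = 27, a_9 = 12, a_{10} = 24, a_{11} = 27, a_{12} = 5, a_{13} = 31, a_{14} = 34, a_{15} = 19, a_{16} = 3, a_{17} = 34, a_{18} = 5, a_{19} = 17, a_{20} = 13, a_{21} = 33, a_{22} = 31, a_{23} = 13, a_{24} = 5, a_{25} = 24, a_{26} = 6.
Since (a_{25}, a_{26}) = (a_1, a_2) = (24, 6) (two consecutive terms determine the rest), the sequence is periodic with period 24.
(7354 - 1) mod 24 = 9, so a_{7354} = a_{10} = 24.

24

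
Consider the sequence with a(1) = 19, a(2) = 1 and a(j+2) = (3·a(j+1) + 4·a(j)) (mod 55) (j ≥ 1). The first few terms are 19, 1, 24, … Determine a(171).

19

a(1) = 19, a(2) = 1, a(3) = 24, a(4) = 21, a(5) = 49, a(6) = 11, a(7) = 9, a(8) = 16, a(9) = 29, a(10) = 41, a(11) = 19, a(12) = 1.
The sequence repeats with period 10.
So a(171) = a(1 + ((171-1) mod 10)) = a(1) = 19.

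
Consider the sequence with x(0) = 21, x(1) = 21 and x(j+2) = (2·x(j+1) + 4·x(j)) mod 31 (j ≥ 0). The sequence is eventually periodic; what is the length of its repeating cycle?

30

We have x(0) = 21; x(1) = 21; x(2) = 2; x(3) = 26; x(4) = 29; x(5) = 7; x(6) = 6; x(7) = 9; x(8) = 11; x(9) = 27; x(10) = 5; x(11) = 25; x(12) = 8; x(13) = 23; x(14) = 16; x(15) = 0; x(16) = 2; x(17) = 4; x(18) = 16; x(19) = 17; x(20) = 5; x(21) = 16; x(22) = 21; x(23) = 13; x(24) = 17; x(25) = 24; x(26) = 23; x(27) = 18; x(28) = 4; x(29) = 18; x(30) = 21; x(31) = 21.
The sequence repeats with period 30.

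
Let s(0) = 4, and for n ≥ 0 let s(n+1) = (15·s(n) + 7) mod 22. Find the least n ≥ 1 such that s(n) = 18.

We have s(0) = 4; s(1) = 1; s(2) = 0; s(3) = 7; s(4) = 2; s(5) = 15; s(6) = 12; s(7) = 11; s(8) = 18; s(9) = 13; s(10) = 4.
The sequence repeats with period 10.
The value 18 first appears (with n ≥ 1) at s(8).

8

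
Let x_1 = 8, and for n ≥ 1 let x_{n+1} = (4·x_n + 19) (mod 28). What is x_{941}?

Listing terms: x_1 = 8; x_2 = 23; x_3 = 27; x_4 = 15; x_5 = 23.
Since x_5 = x_2 = 23, the sequence is eventually periodic: after a pre-period of length 1 it cycles with period 3.
For n ≥ 2, x_n depends only on (n - 2) mod 3. (941 - 2) mod 3 = 0, so x_{941} = x_2 = 23.

23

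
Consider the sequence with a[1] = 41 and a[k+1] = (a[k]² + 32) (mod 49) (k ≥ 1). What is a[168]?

Computing terms: a[1] = 41,  a[2] = 47,  a[3] = 36,  a[4] = 5,  a[5] = 8,  a[6] = 47.
Since a[6] = a[2] = 47, the sequence is eventually periodic: after a pre-period of length 1 it cycles with period 4.
For k ≥ 2, a[k] depends only on (k - 2) mod 4. (168 - 2) mod 4 = 2, so a[168] = a[4] = 5.

5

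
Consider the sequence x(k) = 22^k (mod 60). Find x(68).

16

We have x(0) = 1,  x(1) = 22,  x(2) = 4,  x(3) = 28,  x(4) = 16,  x(5) = 52,  x(6) = 4.
Since x(6) = x(2) = 4, the sequence is eventually periodic: after a pre-period of length 2 it cycles with period 4.
For k ≥ 2, x(k) depends only on (k - 2) mod 4. (68 - 2) mod 4 = 2, so x(68) = x(4) = 16.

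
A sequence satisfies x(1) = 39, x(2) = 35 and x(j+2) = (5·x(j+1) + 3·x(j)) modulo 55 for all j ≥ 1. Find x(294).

x(1) = 39,  x(2) = 35,  x(3) = 17,  x(4) = 25,  x(5) = 11,  x(6) = 20,  x(7) = 23,  x(8) = 10,  x(9) = 9,  x(10) = 20,  x(11) = 17,  x(12) = 35,  x(13) = 6,  x(14) = 25,  x(15) = 33,  x(16) = 20,  x(17) = 34,  x(18) = 10,  x(19) = 42,  x(20) = 20,  x(21) = 6,  x(22) = 35,  x(23) = 28,  x(24) = 25,  x(25) = 44,  x(26) = 20,  x(27) = 12,  x(28) = 10,  x(29) = 31,  x(30) = 20,  x(31) = 28,  x(32) = 35,  x(33) = 39,  x(34) = 25,  x(35) = 22,  x(36) = 20,  x(37) = 1,  x(38) = 10,  x(39) = 53,  x(40) = 20,  x(41) = 39,  x(42) = 35.
The sequence repeats with period 40.
So x(294) = x(1 + ((294-1) mod 40)) = x(14) = 25.

25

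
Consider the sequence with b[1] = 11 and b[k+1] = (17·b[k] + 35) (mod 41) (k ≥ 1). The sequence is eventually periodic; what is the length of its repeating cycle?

We have b[1] = 11,  b[2] = 17,  b[3] = 37,  b[4] = 8,  b[5] = 7,  b[6] = 31,  b[7] = 29,  b[8] = 36,  b[9] = 32,  b[10] = 5,  b[11] = 38,  b[12] = 25,  b[13] = 9,  b[14] = 24,  b[15] = 33,  b[16] = 22,  b[17] = 40,  b[18] = 18,  b[19] = 13,  b[20] = 10,  b[21] = 0,  b[22] = 35,  b[23] = 15,  b[24] = 3,  b[25] = 4,  b[26] = 21,  b[27] = 23,  b[28] = 16,  b[29] = 20,  b[30] = 6,  b[31] = 14,  b[32] = 27,  b[33] = 2,  b[34] = 28,  b[35] = 19,  b[36] = 30,  b[37] = 12,  b[38] = 34,  b[39] = 39,  b[40] = 1,  b[41] = 11.
Since b[41] = b[1] = 11, the sequence is periodic with period 40.

40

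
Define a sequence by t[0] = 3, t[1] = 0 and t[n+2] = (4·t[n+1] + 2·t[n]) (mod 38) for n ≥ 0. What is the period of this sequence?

9

Listing terms: t[0] = 3,  t[1] = 0,  t[2] = 6,  t[3] = 24,  t[4] = 32,  t[5] = 24,  t[6] = 8,  t[7] = 4,  t[8] = 32,  t[9] = 22,  t[10] = 0,  t[11] = 6.
Since (t[10], t[11]) = (t[1], t[2]) = (0, 6) (two consecutive terms determine the rest), the sequence is eventually periodic: after a pre-period of length 1 it cycles with period 9.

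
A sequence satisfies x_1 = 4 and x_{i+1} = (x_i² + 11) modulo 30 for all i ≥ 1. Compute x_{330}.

x_1 = 4, x_2 = 27, x_3 = 20, x_4 = 21, x_5 = 2, x_6 = 15, x_7 = 26, x_8 = 27.
Since x_8 = x_2 = 27, the sequence is eventually periodic: after a pre-period of length 1 it cycles with period 6.
For i ≥ 2, x_i depends only on (i - 2) mod 6. (330 - 2) mod 6 = 4, so x_{330} = x_6 = 15.

15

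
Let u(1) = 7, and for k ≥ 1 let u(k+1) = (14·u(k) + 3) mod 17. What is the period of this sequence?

16

Computing terms: u(1) = 7, u(2) = 16, u(3) = 6, u(4) = 2, u(5) = 14, u(6) = 12, u(7) = 1, u(8) = 0, u(9) = 3, u(10) = 11, u(11) = 4, u(12) = 8, u(13) = 13, u(14) = 15, u(15) = 9, u(16) = 10, u(17) = 7.
Since u(17) = u(1) = 7, the sequence is periodic with period 16.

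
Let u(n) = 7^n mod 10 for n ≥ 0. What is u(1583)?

We have u(0) = 1,  u(1) = 7,  u(2) = 9,  u(3) = 3,  u(4) = 1.
The sequence repeats with period 4.
So u(1583) = u(0 + ((1583-0) mod 4)) = u(3) = 3.

3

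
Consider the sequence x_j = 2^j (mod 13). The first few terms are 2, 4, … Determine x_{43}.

11

Computing terms: x_1 = 2; x_2 = 4; x_3 = 8; x_4 = 3; x_5 = 6; x_6 = 12; x_7 = 11; x_8 = 9; x_9 = 5; x_{10} = 10; x_{11} = 7; x_{12} = 1; x_{13} = 2.
Since x_{13} = x_1 = 2, the sequence is periodic with period 12.
(43 - 1) mod 12 = 6, so x_{43} = x_7 = 11.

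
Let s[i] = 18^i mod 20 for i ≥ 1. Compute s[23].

12

Listing terms: s[1] = 18, s[2] = 4, s[3] = 12, s[4] = 16, s[5] = 8, s[6] = 4.
Since s[6] = s[2] = 4, the sequence is eventually periodic: after a pre-period of length 1 it cycles with period 4.
For i ≥ 2, s[i] depends only on (i - 2) mod 4. (23 - 2) mod 4 = 1, so s[23] = s[3] = 12.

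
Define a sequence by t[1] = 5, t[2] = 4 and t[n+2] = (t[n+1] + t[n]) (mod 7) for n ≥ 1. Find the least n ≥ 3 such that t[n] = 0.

Computing terms: t[1] = 5; t[2] = 4; t[3] = 2; t[4] = 6; t[5] = 1; t[6] = 0; t[7] = 1; t[8] = 1; t[9] = 2; t[10] = 3; t[11] = 5; t[12] = 1; t[13] = 6; t[14] = 0; t[15] = 6; t[16] = 6; t[17] = 5; t[18] = 4.
The sequence repeats with period 16.
The value 0 first appears (with n ≥ 3) at t[6].

6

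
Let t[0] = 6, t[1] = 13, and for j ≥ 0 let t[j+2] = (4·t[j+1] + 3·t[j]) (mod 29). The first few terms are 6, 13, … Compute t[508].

7

Computing terms: t[0] = 6; t[1] = 13; t[2] = 12; t[3] = 0; t[4] = 7; t[5] = 28; t[6] = 17; t[7] = 7; t[8] = 21; t[9] = 18; t[10] = 19; t[11] = 14; t[12] = 26; t[13] = 1; t[14] = 24; t[15] = 12; t[16] = 4; t[17] = 23; t[18] = 17; t[19] = 21; t[20] = 19; t[21] = 23; t[22] = 4; t[23] = 27; t[24] = 4; t[25] = 10; t[26] = 23; t[27] = 6; t[28] = 6; t[29] = 13.
Since (t[28], t[29]) = (t[0], t[1]) = (6, 13) (two consecutive terms determine the rest), the sequence is periodic with period 28.
So t[508] = t[0 + ((508-0) mod 28)] = t[4] = 7.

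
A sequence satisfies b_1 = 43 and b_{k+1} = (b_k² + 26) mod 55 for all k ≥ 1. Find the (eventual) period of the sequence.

6

Listing terms: b_1 = 43,  b_2 = 5,  b_3 = 51,  b_4 = 42,  b_5 = 30,  b_6 = 46,  b_7 = 52,  b_8 = 35,  b_9 = 41,  b_{10} = 2,  b_{11} = 30.
Since b_{11} = b_5 = 30, the sequence is eventually periodic: after a pre-period of length 4 it cycles with period 6.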